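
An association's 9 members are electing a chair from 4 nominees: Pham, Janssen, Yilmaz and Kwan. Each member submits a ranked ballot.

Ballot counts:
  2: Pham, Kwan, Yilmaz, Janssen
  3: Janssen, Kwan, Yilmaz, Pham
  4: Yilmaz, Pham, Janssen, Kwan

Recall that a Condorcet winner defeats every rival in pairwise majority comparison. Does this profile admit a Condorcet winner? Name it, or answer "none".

Pairwise majorities:
Pham vs Janssen: Pham preferred on 2+4 = 6 ballots; Pham wins 6–3.
Pham vs Yilmaz: Pham preferred on 2 ballots; Yilmaz wins 7–2.
Pham vs Kwan: Pham preferred on 2+4 = 6 ballots; Pham wins 6–3.
Janssen vs Yilmaz: Janssen preferred on 3 ballots; Yilmaz wins 6–3.
Janssen vs Kwan: 3+4 = 7 for Janssen, 2 for Kwan — Janssen by 7–2.
Yilmaz vs Kwan: Yilmaz is ranked higher on 4 ballots, Kwan on 5. Kwan wins 5–4.
Each candidate drops at least one matchup (Pham loses to Yilmaz; Janssen loses to Pham; Yilmaz loses to Kwan; Kwan loses to Pham); the cycle Pham > Kwan > Yilmaz > Pham rules out a Condorcet winner.

none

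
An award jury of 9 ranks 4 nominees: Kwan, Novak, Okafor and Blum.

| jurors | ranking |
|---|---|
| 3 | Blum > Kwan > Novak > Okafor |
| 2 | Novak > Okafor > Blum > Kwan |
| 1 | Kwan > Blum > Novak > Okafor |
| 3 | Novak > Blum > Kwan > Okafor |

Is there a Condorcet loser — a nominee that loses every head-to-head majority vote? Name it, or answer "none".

Okafor

Head-to-head results (9 jurors):
Kwan vs Novak: Novak, 5–4.
Kwan vs Okafor: Kwan is ranked higher on 3+1+3 = 7 ballots, Okafor on 2. Kwan wins 7–2.
Kwan vs Blum: Blum wins 8–1.
Novak vs Okafor: 3+2+1+3 = 9 for Novak, 0 for Okafor — Novak by 9–0.
Novak vs Blum: 5 to 4, Novak.
Okafor vs Blum: Blum wins 7–2.
Okafor loses to every other nominee — it is the Condorcet loser.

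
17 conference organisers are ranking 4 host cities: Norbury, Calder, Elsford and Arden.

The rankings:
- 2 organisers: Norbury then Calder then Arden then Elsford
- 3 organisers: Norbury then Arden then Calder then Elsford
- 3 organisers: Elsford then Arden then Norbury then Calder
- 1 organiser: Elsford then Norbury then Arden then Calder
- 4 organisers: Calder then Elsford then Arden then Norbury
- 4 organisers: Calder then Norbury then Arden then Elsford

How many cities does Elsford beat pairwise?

Elsford against each rival (17 organisers):
Elsford vs Norbury: Norbury, 9–8.
Elsford–Calder: Calder 13–4.
Elsford vs Arden: 3+1+4 = 8 for Elsford, 9 for Arden — Arden by 9–8.
Elsford beats no one; loses to Norbury, Calder, Arden — 0 pairwise wins.

0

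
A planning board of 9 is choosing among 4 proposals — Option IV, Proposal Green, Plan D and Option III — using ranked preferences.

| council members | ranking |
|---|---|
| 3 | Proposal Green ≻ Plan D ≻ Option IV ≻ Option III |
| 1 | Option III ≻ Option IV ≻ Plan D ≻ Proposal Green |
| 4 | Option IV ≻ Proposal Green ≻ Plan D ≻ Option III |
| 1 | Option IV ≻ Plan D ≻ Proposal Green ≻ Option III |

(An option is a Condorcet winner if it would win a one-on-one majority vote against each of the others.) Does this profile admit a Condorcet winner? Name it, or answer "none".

Option IV

Pairwise majorities:
Option IV–Proposal Green: Option IV 6–3.
Option IV vs Plan D: Option IV, 6–3.
Option IV vs Option III: Option IV wins 8–1.
Proposal Green–Plan D: Proposal Green 7–2.
Proposal Green vs Option III: Proposal Green, 8–1.
Plan D vs Option III: Plan D, 8–1.
Option IV wins every pairwise contest, so Option IV is the Condorcet winner.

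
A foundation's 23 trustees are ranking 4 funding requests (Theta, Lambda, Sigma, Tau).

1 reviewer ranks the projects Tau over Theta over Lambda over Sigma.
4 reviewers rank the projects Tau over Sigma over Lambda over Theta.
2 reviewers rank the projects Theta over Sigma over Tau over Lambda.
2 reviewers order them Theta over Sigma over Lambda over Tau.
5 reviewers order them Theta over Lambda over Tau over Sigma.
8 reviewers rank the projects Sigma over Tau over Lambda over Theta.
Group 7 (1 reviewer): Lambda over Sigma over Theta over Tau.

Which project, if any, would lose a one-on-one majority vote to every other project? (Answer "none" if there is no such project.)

Theta

Pairwise majorities:
Theta vs Lambda: Lambda wins 13–10.
Theta vs Sigma: Theta is ranked higher on 1+2+2+5 = 10 ballots, Sigma on 13. Sigma wins 13–10.
Theta vs Tau: Theta is ranked higher on 2+2+5+1 = 10 ballots, Tau on 13. Tau wins 13–10.
Lambda vs Sigma: Sigma, 16–7.
Lambda vs Tau: Lambda is ranked higher on 2+5+1 = 8 ballots, Tau on 15. Tau wins 15–8.
Sigma vs Tau: Sigma, 13–10.
Theta is beaten in every head-to-head and is the Condorcet loser.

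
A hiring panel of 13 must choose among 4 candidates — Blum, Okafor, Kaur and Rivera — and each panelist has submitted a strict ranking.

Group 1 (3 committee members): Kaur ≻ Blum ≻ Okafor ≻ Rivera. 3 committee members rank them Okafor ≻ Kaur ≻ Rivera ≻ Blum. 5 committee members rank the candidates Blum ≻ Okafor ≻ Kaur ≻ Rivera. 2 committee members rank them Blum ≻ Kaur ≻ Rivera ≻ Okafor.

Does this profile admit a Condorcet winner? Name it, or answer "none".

Blum

Head-to-head results (13 committee members):
Blum vs Okafor: Blum is ranked higher on 3+5+2 = 10 ballots, Okafor on 3. Blum wins 10–3.
Blum vs Kaur: Blum is ranked higher on 5+2 = 7 ballots, Kaur on 6. Blum wins 7–6.
Blum vs Rivera: 3+5+2 = 10 for Blum, 3 for Rivera — Blum by 10–3.
Okafor vs Kaur: Okafor preferred on 3+5 = 8 ballots; Okafor wins 8–5.
Okafor vs Rivera: 11 to 2, Okafor.
Kaur vs Rivera: 13 to 0, Kaur.
Only Blum has no losses; Blum is the Condorcet winner.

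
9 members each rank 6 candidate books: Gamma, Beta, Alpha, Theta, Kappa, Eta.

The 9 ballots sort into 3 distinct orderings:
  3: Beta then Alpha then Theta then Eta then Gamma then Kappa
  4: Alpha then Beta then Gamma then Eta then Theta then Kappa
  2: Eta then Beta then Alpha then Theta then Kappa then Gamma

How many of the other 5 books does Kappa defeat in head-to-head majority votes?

Kappa against each rival (9 members):
Kappa vs Gamma: Kappa is ranked higher on 2 ballots, Gamma on 7. Gamma wins 7–2.
Kappa vs Beta: 0 to 9, Beta.
Kappa vs Alpha: Alpha, 9–0.
Kappa–Theta: Theta 9–0.
Kappa vs Eta: Eta, 9–0.
Kappa beats no one; loses to Gamma, Beta, Alpha, Theta, Eta — 0 pairwise wins.

0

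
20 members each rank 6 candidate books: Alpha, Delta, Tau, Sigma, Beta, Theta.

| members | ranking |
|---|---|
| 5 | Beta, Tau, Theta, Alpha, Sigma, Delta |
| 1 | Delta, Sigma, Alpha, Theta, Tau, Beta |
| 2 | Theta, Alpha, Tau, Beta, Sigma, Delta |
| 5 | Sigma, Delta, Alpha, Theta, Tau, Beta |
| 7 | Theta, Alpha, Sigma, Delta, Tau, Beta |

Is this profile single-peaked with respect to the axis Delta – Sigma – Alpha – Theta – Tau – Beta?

yes

Axis positions: Delta=1, Sigma=2, Alpha=3, Theta=4, Tau=5, Beta=6.
Type 1 (peak Beta at position 6): ranking walks positions 6-5-4-3-2-1, expanding outward from the peak — single-peaked.
Type 2 (peak Delta at position 1): ranking walks positions 1-2-3-4-5-6, expanding outward from the peak — single-peaked.
Type 3 (peak Theta at position 4): ranking walks positions 4-3-5-6-2-1, expanding outward from the peak — single-peaked.
Type 4 (peak Sigma at position 2): ranking walks positions 2-1-3-4-5-6, expanding outward from the peak — single-peaked.
Type 5 (peak Theta at position 4): ranking walks positions 4-3-2-1-5-6, expanding outward from the peak — single-peaked.
Every ranking is single-peaked on this axis.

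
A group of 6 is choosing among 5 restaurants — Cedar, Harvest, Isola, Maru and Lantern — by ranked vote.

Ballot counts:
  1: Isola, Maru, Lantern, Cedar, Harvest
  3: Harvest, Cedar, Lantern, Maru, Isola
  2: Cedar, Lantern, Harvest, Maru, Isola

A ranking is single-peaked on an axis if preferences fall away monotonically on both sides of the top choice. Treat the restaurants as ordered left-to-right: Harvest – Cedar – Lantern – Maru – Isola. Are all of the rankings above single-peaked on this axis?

Axis positions: Harvest=1, Cedar=2, Lantern=3, Maru=4, Isola=5.
Ballot type 1 (peak Isola at position 5): ranking walks positions 5-4-3-2-1, expanding outward from the peak — single-peaked.
Ballot type 2 (peak Harvest at position 1): ranking walks positions 1-2-3-4-5, expanding outward from the peak — single-peaked.
Ballot type 3 (peak Cedar at position 2): ranking walks positions 2-3-1-4-5, expanding outward from the peak — single-peaked.
Every ranking is single-peaked on this axis.

yes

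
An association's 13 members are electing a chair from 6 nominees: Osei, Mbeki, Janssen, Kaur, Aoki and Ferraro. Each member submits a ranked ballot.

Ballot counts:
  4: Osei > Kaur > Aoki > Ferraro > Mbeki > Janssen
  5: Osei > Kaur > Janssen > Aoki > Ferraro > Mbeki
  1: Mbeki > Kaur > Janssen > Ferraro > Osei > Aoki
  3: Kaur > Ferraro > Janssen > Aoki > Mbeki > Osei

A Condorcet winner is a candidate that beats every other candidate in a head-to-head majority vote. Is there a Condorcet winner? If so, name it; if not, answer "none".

Pairwise majorities:
Osei vs Mbeki: Osei preferred on 4+5 = 9 ballots; Osei wins 9–4.
Osei–Janssen: Osei 9–4.
Osei vs Kaur: Osei wins 9–4.
Osei vs Aoki: Osei is ranked higher on 4+5+1 = 10 ballots, Aoki on 3. Osei wins 10–3.
Osei vs Ferraro: Osei preferred on 4+5 = 9 ballots; Osei wins 9–4.
Mbeki vs Janssen: Janssen, 8–5.
Mbeki–Kaur: Kaur 12–1.
Mbeki vs Aoki: Mbeki is ranked higher on 1 ballot, Aoki on 12. Aoki wins 12–1.
Mbeki vs Ferraro: 1 for Mbeki, 12 for Ferraro — Ferraro by 12–1.
Janssen–Kaur: Kaur 13–0.
Janssen vs Aoki: 5+1+3 = 9 for Janssen, 4 for Aoki — Janssen by 9–4.
Janssen vs Ferraro: 6 to 7, Ferraro.
Kaur vs Aoki: Kaur is ranked higher on 4+5+1+3 = 13 ballots, Aoki on 0. Kaur wins 13–0.
Kaur vs Ferraro: Kaur, 13–0.
Aoki vs Ferraro: 4+5 = 9 for Aoki, 4 for Ferraro — Aoki by 9–4.
Only Osei has no losses; Osei is the Condorcet winner.

Osei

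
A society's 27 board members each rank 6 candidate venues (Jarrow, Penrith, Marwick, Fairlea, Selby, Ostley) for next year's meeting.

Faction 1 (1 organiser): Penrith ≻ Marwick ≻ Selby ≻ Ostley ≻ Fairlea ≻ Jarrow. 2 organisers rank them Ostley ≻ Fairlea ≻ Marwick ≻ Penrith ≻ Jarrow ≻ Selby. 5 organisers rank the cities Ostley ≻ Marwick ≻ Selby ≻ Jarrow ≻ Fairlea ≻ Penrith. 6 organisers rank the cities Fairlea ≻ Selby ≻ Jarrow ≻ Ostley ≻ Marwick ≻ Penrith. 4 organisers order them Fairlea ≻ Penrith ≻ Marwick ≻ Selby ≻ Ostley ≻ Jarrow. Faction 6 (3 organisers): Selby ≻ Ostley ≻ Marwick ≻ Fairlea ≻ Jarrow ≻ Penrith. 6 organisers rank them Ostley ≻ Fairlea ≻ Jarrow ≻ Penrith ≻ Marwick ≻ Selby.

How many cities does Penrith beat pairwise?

0

Penrith against each rival (27 organisers):
Penrith vs Jarrow: 1+2+4 = 7 for Penrith, 20 for Jarrow — Jarrow by 20–7.
Penrith vs Marwick: 11 to 16, Marwick.
Penrith–Fairlea: Fairlea 26–1.
Penrith–Selby: Selby 14–13.
Penrith vs Ostley: Ostley wins 22–5.
Penrith beats no one; loses to Jarrow, Marwick, Fairlea, Selby, Ostley — 0 pairwise wins.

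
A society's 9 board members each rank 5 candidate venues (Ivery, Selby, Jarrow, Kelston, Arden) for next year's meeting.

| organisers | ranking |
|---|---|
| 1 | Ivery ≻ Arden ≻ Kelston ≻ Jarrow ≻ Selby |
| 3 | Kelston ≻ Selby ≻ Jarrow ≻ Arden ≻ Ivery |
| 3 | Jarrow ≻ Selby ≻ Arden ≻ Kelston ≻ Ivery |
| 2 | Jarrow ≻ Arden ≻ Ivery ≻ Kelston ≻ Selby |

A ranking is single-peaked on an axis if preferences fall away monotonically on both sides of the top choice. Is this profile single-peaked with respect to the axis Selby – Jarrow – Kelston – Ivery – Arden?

no

Axis positions: Selby=1, Jarrow=2, Kelston=3, Ivery=4, Arden=5.
Type 1 (peak Ivery at position 4): ranking walks positions 4-5-3-2-1, expanding outward from the peak — single-peaked.
Type 2: ranking walks positions 3-1-2-5-4; Selby is ranked above Jarrow even though Jarrow lies between Selby and the peak Kelston on the axis — preferences dip and rise again. Not single-peaked.
Type 3: ranking walks positions 2-1-5-3-4; Arden is ranked above Kelston even though Kelston lies between Arden and the peak Jarrow on the axis — preferences dip and rise again. Not single-peaked.
Type 4: ranking walks positions 2-5-4-3-1; Arden is ranked above Kelston even though Kelston lies between Arden and the peak Jarrow on the axis — preferences dip and rise again. Not single-peaked.
Type 2 violates single-peakedness, so the profile is not single-peaked on this axis.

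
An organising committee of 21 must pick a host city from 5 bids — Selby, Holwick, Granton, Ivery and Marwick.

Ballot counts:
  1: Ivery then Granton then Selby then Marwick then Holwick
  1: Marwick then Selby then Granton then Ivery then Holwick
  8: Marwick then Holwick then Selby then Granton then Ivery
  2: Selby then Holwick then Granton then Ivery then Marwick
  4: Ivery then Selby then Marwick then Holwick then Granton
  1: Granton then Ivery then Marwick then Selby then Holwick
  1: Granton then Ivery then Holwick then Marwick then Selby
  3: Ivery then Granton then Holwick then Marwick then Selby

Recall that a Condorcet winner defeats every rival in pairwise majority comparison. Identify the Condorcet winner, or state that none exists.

Pairwise majorities:
Selby–Holwick: Holwick 12–9.
Selby vs Granton: Selby wins 15–6.
Selby vs Ivery: Selby wins 11–10.
Selby vs Marwick: Marwick wins 14–7.
Holwick vs Granton: Holwick, 14–7.
Holwick vs Ivery: Ivery, 11–10.
Holwick vs Marwick: Marwick, 15–6.
Granton–Ivery: Granton 13–8.
Granton vs Marwick: Marwick wins 13–8.
Ivery vs Marwick: Ivery wins 12–9.
No city is unbeaten: Selby loses to Holwick; Holwick loses to Ivery; Granton loses to Selby; Ivery loses to Selby; Marwick loses to Ivery. In particular Selby beats Ivery beats Holwick beats Selby is a majority cycle — no Condorcet winner exists.

none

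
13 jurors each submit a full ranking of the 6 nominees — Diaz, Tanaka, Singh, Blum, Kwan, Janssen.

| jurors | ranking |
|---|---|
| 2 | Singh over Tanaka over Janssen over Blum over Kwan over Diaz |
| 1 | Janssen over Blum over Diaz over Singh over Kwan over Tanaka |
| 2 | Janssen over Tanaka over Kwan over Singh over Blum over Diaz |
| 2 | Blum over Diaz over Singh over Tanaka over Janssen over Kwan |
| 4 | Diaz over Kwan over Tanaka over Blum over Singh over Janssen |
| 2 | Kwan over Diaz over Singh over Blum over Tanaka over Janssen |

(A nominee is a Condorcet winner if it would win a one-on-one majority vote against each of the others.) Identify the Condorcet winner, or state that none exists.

none

Pairwise majorities:
Diaz vs Tanaka: Diaz wins 9–4.
Diaz vs Singh: Diaz, 9–4.
Diaz vs Blum: Blum, 7–6.
Diaz vs Kwan: Diaz wins 7–6.
Diaz vs Janssen: Diaz wins 8–5.
Tanaka vs Singh: Singh wins 7–6.
Tanaka–Blum: Tanaka 8–5.
Tanaka vs Kwan: Kwan, 7–6.
Tanaka vs Janssen: Tanaka wins 10–3.
Singh vs Blum: Blum, 7–6.
Singh–Kwan: Kwan 8–5.
Singh vs Janssen: Singh wins 10–3.
Blum vs Kwan: Kwan wins 8–5.
Blum–Janssen: Blum 8–5.
Kwan–Janssen: Janssen 7–6.
No nominee is unbeaten: Diaz loses to Blum; Tanaka loses to Diaz; Singh loses to Diaz; Blum loses to Tanaka; Kwan loses to Diaz; Janssen loses to Diaz. In particular Diaz → Tanaka → Blum → Diaz is a majority cycle — no Condorcet winner exists.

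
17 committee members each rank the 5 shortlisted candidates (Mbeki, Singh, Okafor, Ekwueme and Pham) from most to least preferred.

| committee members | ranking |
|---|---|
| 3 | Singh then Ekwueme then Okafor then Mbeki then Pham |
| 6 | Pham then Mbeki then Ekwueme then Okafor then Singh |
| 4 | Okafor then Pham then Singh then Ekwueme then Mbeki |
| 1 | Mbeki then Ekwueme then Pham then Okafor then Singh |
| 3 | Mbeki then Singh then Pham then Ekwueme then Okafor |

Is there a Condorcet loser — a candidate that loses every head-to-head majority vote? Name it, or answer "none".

none

Pairwise majorities:
Mbeki vs Singh: 10 to 7, Mbeki.
Mbeki vs Okafor: 10 to 7, Mbeki.
Mbeki–Ekwueme: Mbeki 10–7.
Mbeki–Pham: Pham 10–7.
Singh vs Okafor: 3+3 = 6 for Singh, 11 for Okafor — Okafor by 11–6.
Singh–Ekwueme: Singh 10–7.
Singh vs Pham: Singh is ranked higher on 3+3 = 6 ballots, Pham on 11. Pham wins 11–6.
Okafor vs Ekwueme: 4 to 13, Ekwueme.
Okafor vs Pham: 3+4 = 7 for Okafor, 10 for Pham — Pham by 10–7.
Ekwueme vs Pham: 4 to 13, Pham.
No candidate is winless: Mbeki beats Singh; Singh beats Ekwueme; Okafor beats Singh; Ekwueme beats Okafor; Pham beats Mbeki. There is no Condorcet loser.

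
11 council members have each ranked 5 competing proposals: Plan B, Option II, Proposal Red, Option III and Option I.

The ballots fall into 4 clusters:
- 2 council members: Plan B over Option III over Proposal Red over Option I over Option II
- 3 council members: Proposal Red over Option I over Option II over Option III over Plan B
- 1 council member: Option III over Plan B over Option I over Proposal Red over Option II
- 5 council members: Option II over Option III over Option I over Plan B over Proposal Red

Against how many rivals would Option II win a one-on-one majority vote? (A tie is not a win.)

Option II against each rival (11 council members):
Option II vs Plan B: Option II, 8–3.
Option II vs Proposal Red: Option II is ranked higher on 5 ballots, Proposal Red on 6. Proposal Red wins 6–5.
Option II vs Option III: Option II, 8–3.
Option II vs Option I: Option II preferred on 5 ballots; Option I wins 6–5.
Option II beats Plan B, Option III; loses to Proposal Red, Option I — 2 pairwise wins.

2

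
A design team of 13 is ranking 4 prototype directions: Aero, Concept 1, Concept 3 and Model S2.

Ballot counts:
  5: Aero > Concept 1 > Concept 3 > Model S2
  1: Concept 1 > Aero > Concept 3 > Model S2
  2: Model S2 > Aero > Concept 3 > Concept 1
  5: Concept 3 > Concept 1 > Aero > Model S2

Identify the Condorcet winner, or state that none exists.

Aero

Pairwise majorities:
Aero vs Concept 1: Aero is ranked higher on 5+2 = 7 ballots, Concept 1 on 6. Aero wins 7–6.
Aero vs Concept 3: Aero preferred on 5+1+2 = 8 ballots; Aero wins 8–5.
Aero vs Model S2: 11 to 2, Aero.
Concept 1 vs Concept 3: 5+1 = 6 for Concept 1, 7 for Concept 3 — Concept 3 by 7–6.
Concept 1 vs Model S2: 11 to 2, Concept 1.
Concept 3 vs Model S2: 11 to 2, Concept 3.
Aero wins every pairwise contest, so Aero is the Condorcet winner.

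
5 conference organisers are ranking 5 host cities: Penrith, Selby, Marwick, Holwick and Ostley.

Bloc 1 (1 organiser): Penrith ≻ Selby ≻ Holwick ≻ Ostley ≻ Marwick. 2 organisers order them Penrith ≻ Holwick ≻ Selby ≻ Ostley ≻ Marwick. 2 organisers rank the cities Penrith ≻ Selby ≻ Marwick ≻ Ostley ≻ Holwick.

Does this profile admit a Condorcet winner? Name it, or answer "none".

Penrith

Head-to-head results (5 organisers):
Penrith vs Selby: 1+2+2 = 5 for Penrith, 0 for Selby — Penrith by 5–0.
Penrith vs Marwick: 1+2+2 = 5 for Penrith, 0 for Marwick — Penrith by 5–0.
Penrith vs Holwick: Penrith is ranked higher on 1+2+2 = 5 ballots, Holwick on 0. Penrith wins 5–0.
Penrith vs Ostley: 5 to 0, Penrith.
Selby vs Marwick: 1+2+2 = 5 for Selby, 0 for Marwick — Selby by 5–0.
Selby vs Holwick: 1+2 = 3 for Selby, 2 for Holwick — Selby by 3–2.
Selby vs Ostley: Selby preferred on 1+2+2 = 5 ballots; Selby wins 5–0.
Marwick vs Holwick: 2 to 3, Holwick.
Marwick vs Ostley: Marwick preferred on 2 ballots; Ostley wins 3–2.
Holwick vs Ostley: 3 to 2, Holwick.
Penrith defeats every rival head-to-head and is the Condorcet winner.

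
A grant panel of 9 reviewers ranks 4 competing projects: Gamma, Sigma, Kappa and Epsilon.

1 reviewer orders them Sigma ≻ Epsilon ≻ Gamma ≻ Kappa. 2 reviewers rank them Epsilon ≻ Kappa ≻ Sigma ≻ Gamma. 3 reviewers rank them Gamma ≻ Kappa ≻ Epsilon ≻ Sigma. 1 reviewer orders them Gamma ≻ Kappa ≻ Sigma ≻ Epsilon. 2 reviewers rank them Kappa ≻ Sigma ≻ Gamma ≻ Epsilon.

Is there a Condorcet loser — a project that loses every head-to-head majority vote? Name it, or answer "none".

none

Pairwise majorities:
Gamma vs Sigma: Sigma wins 5–4.
Gamma vs Kappa: Gamma wins 5–4.
Gamma vs Epsilon: Gamma, 6–3.
Sigma vs Kappa: Sigma preferred on 1 ballot; Kappa wins 8–1.
Sigma vs Epsilon: 1+1+2 = 4 for Sigma, 5 for Epsilon — Epsilon by 5–4.
Kappa–Epsilon: Kappa 6–3.
No project is winless: Gamma beats Kappa; Sigma beats Gamma; Kappa beats Sigma; Epsilon beats Sigma. There is no Condorcet loser.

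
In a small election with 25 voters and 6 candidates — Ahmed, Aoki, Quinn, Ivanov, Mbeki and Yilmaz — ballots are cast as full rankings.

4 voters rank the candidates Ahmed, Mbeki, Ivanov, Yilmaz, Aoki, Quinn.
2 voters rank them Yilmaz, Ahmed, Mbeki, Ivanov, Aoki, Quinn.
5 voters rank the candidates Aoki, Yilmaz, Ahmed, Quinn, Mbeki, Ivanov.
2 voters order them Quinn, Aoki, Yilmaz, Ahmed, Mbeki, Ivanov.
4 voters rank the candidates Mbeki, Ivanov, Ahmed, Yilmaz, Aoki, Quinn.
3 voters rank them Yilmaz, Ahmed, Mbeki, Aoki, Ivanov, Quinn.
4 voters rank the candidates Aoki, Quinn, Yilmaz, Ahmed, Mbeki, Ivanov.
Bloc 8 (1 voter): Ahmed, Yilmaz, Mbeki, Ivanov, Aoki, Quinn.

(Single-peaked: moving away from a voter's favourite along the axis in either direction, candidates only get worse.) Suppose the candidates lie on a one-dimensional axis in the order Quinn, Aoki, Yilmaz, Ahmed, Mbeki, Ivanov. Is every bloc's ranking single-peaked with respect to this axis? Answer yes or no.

yes

Axis positions: Quinn=1, Aoki=2, Yilmaz=3, Ahmed=4, Mbeki=5, Ivanov=6.
Bloc 1 (peak Ahmed at position 4): ranking walks positions 4-5-6-3-2-1, expanding outward from the peak — single-peaked.
Bloc 2 (peak Yilmaz at position 3): ranking walks positions 3-4-5-6-2-1, expanding outward from the peak — single-peaked.
Bloc 3 (peak Aoki at position 2): ranking walks positions 2-3-4-1-5-6, expanding outward from the peak — single-peaked.
Bloc 4 (peak Quinn at position 1): ranking walks positions 1-2-3-4-5-6, expanding outward from the peak — single-peaked.
Bloc 5 (peak Mbeki at position 5): ranking walks positions 5-6-4-3-2-1, expanding outward from the peak — single-peaked.
Bloc 6 (peak Yilmaz at position 3): ranking walks positions 3-4-5-2-6-1, expanding outward from the peak — single-peaked.
Bloc 7 (peak Aoki at position 2): ranking walks positions 2-1-3-4-5-6, expanding outward from the peak — single-peaked.
Bloc 8 (peak Ahmed at position 4): ranking walks positions 4-3-5-6-2-1, expanding outward from the peak — single-peaked.
Every ranking is single-peaked on this axis.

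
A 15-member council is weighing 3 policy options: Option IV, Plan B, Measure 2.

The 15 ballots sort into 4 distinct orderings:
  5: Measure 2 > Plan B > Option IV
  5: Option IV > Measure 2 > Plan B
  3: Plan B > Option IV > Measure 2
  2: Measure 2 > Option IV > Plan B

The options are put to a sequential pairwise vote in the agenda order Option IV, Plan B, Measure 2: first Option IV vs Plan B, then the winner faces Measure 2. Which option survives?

Measure 2

Round 1: Option IV vs Plan B — 7–8, Plan B advances.
Round 2: Plan B vs Measure 2 — 3–12, Measure 2 advances.
The agenda winner is Measure 2.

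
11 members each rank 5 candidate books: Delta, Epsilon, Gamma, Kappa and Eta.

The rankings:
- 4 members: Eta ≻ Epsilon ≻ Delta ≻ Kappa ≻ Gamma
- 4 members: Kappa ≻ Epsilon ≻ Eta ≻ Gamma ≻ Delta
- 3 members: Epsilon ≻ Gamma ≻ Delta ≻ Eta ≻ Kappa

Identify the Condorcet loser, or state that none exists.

Pairwise majorities:
Delta–Epsilon: Epsilon 11–0.
Delta–Gamma: Gamma 7–4.
Delta vs Kappa: Delta wins 7–4.
Delta vs Eta: Eta, 8–3.
Epsilon vs Gamma: Epsilon wins 11–0.
Epsilon–Kappa: Epsilon 7–4.
Epsilon vs Eta: Epsilon wins 7–4.
Gamma vs Kappa: Kappa wins 8–3.
Gamma vs Eta: Gamma preferred on 3 ballots; Eta wins 8–3.
Kappa vs Eta: Eta wins 7–4.
Each book has at least one pairwise win (Delta beats Kappa; Epsilon beats Delta; Gamma beats Delta; Kappa beats Gamma; Eta beats Delta) — no Condorcet loser.

none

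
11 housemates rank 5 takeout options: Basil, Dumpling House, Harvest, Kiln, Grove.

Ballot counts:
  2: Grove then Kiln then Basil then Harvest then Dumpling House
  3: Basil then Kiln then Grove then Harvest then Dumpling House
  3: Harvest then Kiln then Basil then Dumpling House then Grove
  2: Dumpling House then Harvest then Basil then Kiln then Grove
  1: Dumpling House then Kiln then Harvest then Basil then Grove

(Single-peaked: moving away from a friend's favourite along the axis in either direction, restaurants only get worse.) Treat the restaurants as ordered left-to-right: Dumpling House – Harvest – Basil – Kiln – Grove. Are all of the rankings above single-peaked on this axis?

Axis positions: Dumpling House=1, Harvest=2, Basil=3, Kiln=4, Grove=5.
Cluster 1 (peak Grove at position 5): ranking walks positions 5-4-3-2-1, expanding outward from the peak — single-peaked.
Cluster 2 (peak Basil at position 3): ranking walks positions 3-4-5-2-1, expanding outward from the peak — single-peaked.
Cluster 3: ranking walks positions 2-4-3-1-5; Kiln is ranked above Basil even though Basil lies between Kiln and the peak Harvest on the axis — preferences dip and rise again. Not single-peaked.
Cluster 4 (peak Dumpling House at position 1): ranking walks positions 1-2-3-4-5, expanding outward from the peak — single-peaked.
Cluster 5: ranking walks positions 1-4-2-3-5; Kiln is ranked above Harvest even though Harvest lies between Kiln and the peak Dumpling House on the axis — preferences dip and rise again. Not single-peaked.
Cluster 3 violates single-peakedness, so the profile is not single-peaked on this axis.

no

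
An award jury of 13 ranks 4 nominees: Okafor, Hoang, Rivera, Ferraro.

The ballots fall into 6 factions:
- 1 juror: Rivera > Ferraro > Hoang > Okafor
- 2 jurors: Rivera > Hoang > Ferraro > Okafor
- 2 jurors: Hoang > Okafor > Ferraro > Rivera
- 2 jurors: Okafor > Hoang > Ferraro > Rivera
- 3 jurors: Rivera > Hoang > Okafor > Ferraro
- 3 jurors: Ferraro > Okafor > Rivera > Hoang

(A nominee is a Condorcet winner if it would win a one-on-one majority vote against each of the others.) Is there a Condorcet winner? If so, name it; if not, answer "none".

Check each pair by majority over 13 ballots:
Okafor vs Hoang: Hoang wins 8–5.
Okafor vs Rivera: 7 to 6, Okafor.
Okafor vs Ferraro: Okafor wins 7–6.
Hoang–Rivera: Rivera 9–4.
Hoang vs Ferraro: Hoang is ranked higher on 2+2+2+3 = 9 ballots, Ferraro on 4. Hoang wins 9–4.
Rivera vs Ferraro: Ferraro wins 7–6.
Every nominee loses at least once (Okafor loses to Hoang; Hoang loses to Rivera; Rivera loses to Okafor; Ferraro loses to Okafor). The majority relation contains the cycle Okafor beats Rivera beats Hoang beats Okafor, so there is no Condorcet winner.

none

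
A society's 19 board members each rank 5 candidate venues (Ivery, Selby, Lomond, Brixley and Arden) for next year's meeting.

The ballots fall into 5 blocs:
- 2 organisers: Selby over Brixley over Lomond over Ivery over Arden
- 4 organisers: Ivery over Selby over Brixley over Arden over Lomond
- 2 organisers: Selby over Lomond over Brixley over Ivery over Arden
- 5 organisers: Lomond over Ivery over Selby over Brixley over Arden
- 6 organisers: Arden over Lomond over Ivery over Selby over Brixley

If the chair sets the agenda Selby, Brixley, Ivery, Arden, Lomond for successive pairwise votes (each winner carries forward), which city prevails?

Round 1: Selby vs Brixley — 19–0, Selby advances.
Round 2: Selby vs Ivery — 4–15, Ivery advances.
Round 3: Ivery vs Arden — 13–6, Ivery advances.
Round 4: Ivery vs Lomond — 4–15, Lomond advances.
Lomond survives the agenda.

Lomond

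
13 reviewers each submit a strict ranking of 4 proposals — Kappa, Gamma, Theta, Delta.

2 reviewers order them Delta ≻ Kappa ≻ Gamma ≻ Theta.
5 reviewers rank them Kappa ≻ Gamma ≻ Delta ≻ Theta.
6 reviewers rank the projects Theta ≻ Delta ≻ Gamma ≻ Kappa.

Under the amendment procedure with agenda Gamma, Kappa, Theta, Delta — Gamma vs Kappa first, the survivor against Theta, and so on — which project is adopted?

Round 1: Gamma vs Kappa — 6–7, Kappa advances.
Round 2: Kappa vs Theta — 7–6, Kappa advances.
Round 3: Kappa vs Delta — 5–8, Delta advances.
The agenda winner is Delta.

Delta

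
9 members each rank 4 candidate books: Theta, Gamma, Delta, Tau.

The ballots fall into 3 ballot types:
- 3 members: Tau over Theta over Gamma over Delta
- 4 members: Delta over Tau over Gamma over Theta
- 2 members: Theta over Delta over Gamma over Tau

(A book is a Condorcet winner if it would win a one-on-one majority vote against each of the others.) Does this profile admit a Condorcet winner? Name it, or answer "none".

none

Check each pair by majority over 9 ballots:
Theta vs Gamma: Theta, 5–4.
Theta vs Delta: 3+2 = 5 for Theta, 4 for Delta — Theta by 5–4.
Theta vs Tau: 2 to 7, Tau.
Gamma vs Delta: Gamma is ranked higher on 3 ballots, Delta on 6. Delta wins 6–3.
Gamma–Tau: Tau 7–2.
Delta vs Tau: Delta is ranked higher on 4+2 = 6 ballots, Tau on 3. Delta wins 6–3.
No book is unbeaten: Theta loses to Tau; Gamma loses to Theta; Delta loses to Theta; Tau loses to Delta. In particular Theta beats Delta beats Tau beats Theta is a majority cycle — no Condorcet winner exists.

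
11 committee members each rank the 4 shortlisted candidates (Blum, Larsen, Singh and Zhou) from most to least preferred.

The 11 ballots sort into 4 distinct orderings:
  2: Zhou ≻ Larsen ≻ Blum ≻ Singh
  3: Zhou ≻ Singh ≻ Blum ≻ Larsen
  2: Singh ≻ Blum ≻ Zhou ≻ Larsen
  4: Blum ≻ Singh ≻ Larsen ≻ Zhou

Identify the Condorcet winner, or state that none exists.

Pairwise majorities:
Blum–Larsen: Blum 9–2.
Blum vs Singh: Blum, 6–5.
Blum vs Zhou: Blum wins 6–5.
Larsen vs Singh: Larsen preferred on 2 ballots; Singh wins 9–2.
Larsen vs Zhou: 4 for Larsen, 7 for Zhou — Zhou by 7–4.
Singh–Zhou: Singh 6–5.
Blum beats each of Larsen, Singh, Zhou — Blum is the Condorcet winner.

Blum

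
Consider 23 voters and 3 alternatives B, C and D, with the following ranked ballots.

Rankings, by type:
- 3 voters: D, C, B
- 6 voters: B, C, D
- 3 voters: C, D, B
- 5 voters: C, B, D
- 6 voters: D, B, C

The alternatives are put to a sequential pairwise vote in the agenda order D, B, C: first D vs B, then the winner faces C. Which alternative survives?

Round 1: D vs B — 12–11, D advances.
Round 2: D vs C — 9–14, C advances.
The agenda winner is C.

C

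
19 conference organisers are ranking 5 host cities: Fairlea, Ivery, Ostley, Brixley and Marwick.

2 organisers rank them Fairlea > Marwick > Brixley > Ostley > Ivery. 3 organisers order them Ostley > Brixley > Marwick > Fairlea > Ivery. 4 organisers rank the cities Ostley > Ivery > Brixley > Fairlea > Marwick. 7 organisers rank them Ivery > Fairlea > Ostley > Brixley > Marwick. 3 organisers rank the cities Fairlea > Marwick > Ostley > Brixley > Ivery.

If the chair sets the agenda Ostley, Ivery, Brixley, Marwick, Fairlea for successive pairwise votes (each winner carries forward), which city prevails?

Fairlea

Round 1: Ostley vs Ivery — 12–7, Ostley advances.
Round 2: Ostley vs Brixley — 17–2, Ostley advances.
Round 3: Ostley vs Marwick — 14–5, Ostley advances.
Round 4: Ostley vs Fairlea — 7–12, Fairlea advances.
The agenda winner is Fairlea.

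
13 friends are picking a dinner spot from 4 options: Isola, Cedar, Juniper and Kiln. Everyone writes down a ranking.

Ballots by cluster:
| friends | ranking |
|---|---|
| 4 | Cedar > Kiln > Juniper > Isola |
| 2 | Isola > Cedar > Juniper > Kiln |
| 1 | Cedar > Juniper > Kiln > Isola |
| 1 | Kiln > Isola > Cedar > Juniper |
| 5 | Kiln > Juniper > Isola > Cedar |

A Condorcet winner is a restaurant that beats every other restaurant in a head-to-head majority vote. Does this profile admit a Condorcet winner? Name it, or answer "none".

none

Pairwise majorities:
Isola vs Cedar: Isola is ranked higher on 2+1+5 = 8 ballots, Cedar on 5. Isola wins 8–5.
Isola vs Juniper: 2+1 = 3 for Isola, 10 for Juniper — Juniper by 10–3.
Isola vs Kiln: Isola preferred on 2 ballots; Kiln wins 11–2.
Cedar vs Juniper: Cedar preferred on 4+2+1+1 = 8 ballots; Cedar wins 8–5.
Cedar vs Kiln: Cedar is ranked higher on 4+2+1 = 7 ballots, Kiln on 6. Cedar wins 7–6.
Juniper vs Kiln: 2+1 = 3 for Juniper, 10 for Kiln — Kiln by 10–3.
Each restaurant drops at least one matchup (Isola loses to Juniper; Cedar loses to Isola; Juniper loses to Cedar; Kiln loses to Cedar); the cycle Isola beats Cedar beats Juniper beats Isola rules out a Condorcet winner.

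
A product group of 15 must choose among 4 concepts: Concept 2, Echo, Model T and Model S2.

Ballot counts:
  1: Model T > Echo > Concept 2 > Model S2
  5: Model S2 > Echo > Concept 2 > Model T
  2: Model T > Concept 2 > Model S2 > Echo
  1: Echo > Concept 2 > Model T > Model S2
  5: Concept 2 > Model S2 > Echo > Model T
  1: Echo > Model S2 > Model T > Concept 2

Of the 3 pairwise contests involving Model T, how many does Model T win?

0

Model T against each rival (15 engineers):
Model T vs Concept 2: Concept 2 wins 11–4.
Model T vs Echo: Model T preferred on 1+2 = 3 ballots; Echo wins 12–3.
Model T vs Model S2: 1+2+1 = 4 for Model T, 11 for Model S2 — Model S2 by 11–4.
Model T beats no one; loses to Concept 2, Echo, Model S2 — 0 pairwise wins.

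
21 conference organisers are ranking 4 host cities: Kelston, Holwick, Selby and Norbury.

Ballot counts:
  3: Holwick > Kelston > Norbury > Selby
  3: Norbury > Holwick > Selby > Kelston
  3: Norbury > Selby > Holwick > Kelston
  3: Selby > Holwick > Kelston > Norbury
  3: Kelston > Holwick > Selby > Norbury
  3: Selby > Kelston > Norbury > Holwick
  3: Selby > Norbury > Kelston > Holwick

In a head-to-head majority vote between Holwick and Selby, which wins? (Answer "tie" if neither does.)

Selby

Ballots ranking Holwick above Selby: 3 + 3 + 3 = 9.
Ballots ranking Selby above Holwick: 21 − 9 = 12.
Selby wins the head-to-head 12–9.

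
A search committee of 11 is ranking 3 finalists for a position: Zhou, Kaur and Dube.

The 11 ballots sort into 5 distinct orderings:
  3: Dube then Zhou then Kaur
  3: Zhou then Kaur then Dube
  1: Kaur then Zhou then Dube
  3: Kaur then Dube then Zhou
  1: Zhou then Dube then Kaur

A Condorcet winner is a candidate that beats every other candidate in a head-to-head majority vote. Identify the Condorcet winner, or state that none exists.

Head-to-head results (11 committee members):
Zhou–Kaur: Zhou 7–4.
Zhou vs Dube: Zhou is ranked higher on 3+1+1 = 5 ballots, Dube on 6. Dube wins 6–5.
Kaur vs Dube: Kaur is ranked higher on 3+1+3 = 7 ballots, Dube on 4. Kaur wins 7–4.
Every candidate loses at least once (Zhou loses to Dube; Kaur loses to Zhou; Dube loses to Kaur). The majority relation contains the cycle Zhou → Kaur → Dube → Zhou, so there is no Condorcet winner.

none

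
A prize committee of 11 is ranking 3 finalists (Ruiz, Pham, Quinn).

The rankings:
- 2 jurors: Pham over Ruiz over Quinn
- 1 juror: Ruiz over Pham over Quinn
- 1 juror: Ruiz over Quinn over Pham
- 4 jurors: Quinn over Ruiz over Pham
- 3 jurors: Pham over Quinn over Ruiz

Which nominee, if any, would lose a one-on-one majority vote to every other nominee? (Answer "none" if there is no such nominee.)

Pairwise majorities:
Ruiz vs Pham: Ruiz preferred on 1+1+4 = 6 ballots; Ruiz wins 6–5.
Ruiz vs Quinn: 2+1+1 = 4 for Ruiz, 7 for Quinn — Quinn by 7–4.
Pham vs Quinn: Pham is ranked higher on 2+1+3 = 6 ballots, Quinn on 5. Pham wins 6–5.
Every nominee wins at least one matchup (Ruiz beats Pham; Pham beats Quinn; Quinn beats Ruiz), so there is no Condorcet loser.

none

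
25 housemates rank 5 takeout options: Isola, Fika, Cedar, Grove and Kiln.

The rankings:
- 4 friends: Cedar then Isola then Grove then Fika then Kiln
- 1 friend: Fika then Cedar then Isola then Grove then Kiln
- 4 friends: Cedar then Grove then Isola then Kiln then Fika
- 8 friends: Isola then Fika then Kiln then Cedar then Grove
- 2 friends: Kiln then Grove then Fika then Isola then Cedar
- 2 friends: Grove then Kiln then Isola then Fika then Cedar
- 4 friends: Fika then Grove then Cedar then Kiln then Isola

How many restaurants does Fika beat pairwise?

3

Fika against each rival (25 friends):
Fika vs Isola: Isola wins 18–7.
Fika–Cedar: Fika 17–8.
Fika vs Grove: 1+8+4 = 13 for Fika, 12 for Grove — Fika by 13–12.
Fika vs Kiln: Fika is ranked higher on 4+1+8+4 = 17 ballots, Kiln on 8. Fika wins 17–8.
Fika beats Cedar, Grove, Kiln; loses to Isola — 3 pairwise wins.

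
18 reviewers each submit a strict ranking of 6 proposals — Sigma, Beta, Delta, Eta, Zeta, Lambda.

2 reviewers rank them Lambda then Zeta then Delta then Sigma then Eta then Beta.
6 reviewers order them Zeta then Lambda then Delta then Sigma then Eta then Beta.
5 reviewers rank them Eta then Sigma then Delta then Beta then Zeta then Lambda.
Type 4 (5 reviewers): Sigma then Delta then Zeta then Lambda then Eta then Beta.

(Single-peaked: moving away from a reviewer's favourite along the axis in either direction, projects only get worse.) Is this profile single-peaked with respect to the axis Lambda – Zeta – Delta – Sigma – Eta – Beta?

yes

Axis positions: Lambda=1, Zeta=2, Delta=3, Sigma=4, Eta=5, Beta=6.
Type 1 (peak Lambda at position 1): ranking walks positions 1-2-3-4-5-6, expanding outward from the peak — single-peaked.
Type 2 (peak Zeta at position 2): ranking walks positions 2-1-3-4-5-6, expanding outward from the peak — single-peaked.
Type 3 (peak Eta at position 5): ranking walks positions 5-4-3-6-2-1, expanding outward from the peak — single-peaked.
Type 4 (peak Sigma at position 4): ranking walks positions 4-3-2-1-5-6, expanding outward from the peak — single-peaked.
Every ranking is single-peaked on this axis.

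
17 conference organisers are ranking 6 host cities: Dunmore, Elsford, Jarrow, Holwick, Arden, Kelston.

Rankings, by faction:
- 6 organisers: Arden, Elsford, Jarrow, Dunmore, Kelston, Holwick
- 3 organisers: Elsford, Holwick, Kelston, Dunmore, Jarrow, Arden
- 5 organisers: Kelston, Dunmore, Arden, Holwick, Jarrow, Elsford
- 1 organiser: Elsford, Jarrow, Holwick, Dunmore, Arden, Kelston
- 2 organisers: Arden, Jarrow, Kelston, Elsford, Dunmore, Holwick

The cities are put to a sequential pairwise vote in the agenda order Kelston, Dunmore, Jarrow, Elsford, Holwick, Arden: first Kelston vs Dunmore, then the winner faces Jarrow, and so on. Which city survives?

Round 1: Kelston vs Dunmore — 10–7, Kelston advances.
Round 2: Kelston vs Jarrow — 8–9, Jarrow advances.
Round 3: Jarrow vs Elsford — 7–10, Elsford advances.
Round 4: Elsford vs Holwick — 12–5, Elsford advances.
Round 5: Elsford vs Arden — 4–13, Arden advances.
Arden survives the agenda.

Arden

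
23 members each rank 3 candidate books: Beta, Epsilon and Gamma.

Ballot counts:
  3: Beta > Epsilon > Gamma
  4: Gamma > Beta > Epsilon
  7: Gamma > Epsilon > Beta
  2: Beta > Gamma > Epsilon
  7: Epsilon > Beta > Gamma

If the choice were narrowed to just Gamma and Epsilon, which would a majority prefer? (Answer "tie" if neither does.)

Ballots ranking Gamma above Epsilon: 4 + 7 + 2 = 13.
Ballots ranking Epsilon above Gamma: 23 − 13 = 10.
Gamma wins the head-to-head 13–10.

Gamma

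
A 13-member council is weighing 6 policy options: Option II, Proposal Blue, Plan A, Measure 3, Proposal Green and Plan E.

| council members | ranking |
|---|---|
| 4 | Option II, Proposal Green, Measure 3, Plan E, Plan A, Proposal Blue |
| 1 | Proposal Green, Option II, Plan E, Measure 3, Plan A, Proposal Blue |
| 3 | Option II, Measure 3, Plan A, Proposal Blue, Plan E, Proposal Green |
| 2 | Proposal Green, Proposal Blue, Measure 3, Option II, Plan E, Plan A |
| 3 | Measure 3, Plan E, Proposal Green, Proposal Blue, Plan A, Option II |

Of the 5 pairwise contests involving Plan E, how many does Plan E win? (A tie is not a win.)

Plan E against each rival (13 council members):
Plan E vs Option II: Option II wins 10–3.
Plan E vs Proposal Blue: Plan E preferred on 4+1+3 = 8 ballots; Plan E wins 8–5.
Plan E vs Plan A: Plan E is ranked higher on 4+1+2+3 = 10 ballots, Plan A on 3. Plan E wins 10–3.
Plan E vs Measure 3: 1 for Plan E, 12 for Measure 3 — Measure 3 by 12–1.
Plan E vs Proposal Green: 3+3 = 6 for Plan E, 7 for Proposal Green — Proposal Green by 7–6.
Plan E beats Proposal Blue, Plan A; loses to Option II, Measure 3, Proposal Green — 2 pairwise wins.

2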